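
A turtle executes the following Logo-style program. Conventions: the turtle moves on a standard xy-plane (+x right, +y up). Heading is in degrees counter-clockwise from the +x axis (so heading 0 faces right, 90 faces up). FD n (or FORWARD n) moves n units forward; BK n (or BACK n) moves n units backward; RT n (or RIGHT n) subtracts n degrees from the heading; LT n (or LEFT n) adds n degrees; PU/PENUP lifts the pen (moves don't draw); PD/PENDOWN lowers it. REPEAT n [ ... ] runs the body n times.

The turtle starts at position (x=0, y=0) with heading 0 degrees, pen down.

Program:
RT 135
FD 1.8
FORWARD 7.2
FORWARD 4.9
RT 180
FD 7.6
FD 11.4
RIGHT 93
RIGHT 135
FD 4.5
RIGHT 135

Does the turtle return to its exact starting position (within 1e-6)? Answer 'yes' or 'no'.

Executing turtle program step by step:
Start: pos=(0,0), heading=0, pen down
RT 135: heading 0 -> 225
FD 1.8: (0,0) -> (-1.273,-1.273) [heading=225, draw]
FD 7.2: (-1.273,-1.273) -> (-6.364,-6.364) [heading=225, draw]
FD 4.9: (-6.364,-6.364) -> (-9.829,-9.829) [heading=225, draw]
RT 180: heading 225 -> 45
FD 7.6: (-9.829,-9.829) -> (-4.455,-4.455) [heading=45, draw]
FD 11.4: (-4.455,-4.455) -> (3.606,3.606) [heading=45, draw]
RT 93: heading 45 -> 312
RT 135: heading 312 -> 177
FD 4.5: (3.606,3.606) -> (-0.888,3.842) [heading=177, draw]
RT 135: heading 177 -> 42
Final: pos=(-0.888,3.842), heading=42, 6 segment(s) drawn

Start position: (0, 0)
Final position: (-0.888, 3.842)
Distance = 3.943; >= 1e-6 -> NOT closed

Answer: no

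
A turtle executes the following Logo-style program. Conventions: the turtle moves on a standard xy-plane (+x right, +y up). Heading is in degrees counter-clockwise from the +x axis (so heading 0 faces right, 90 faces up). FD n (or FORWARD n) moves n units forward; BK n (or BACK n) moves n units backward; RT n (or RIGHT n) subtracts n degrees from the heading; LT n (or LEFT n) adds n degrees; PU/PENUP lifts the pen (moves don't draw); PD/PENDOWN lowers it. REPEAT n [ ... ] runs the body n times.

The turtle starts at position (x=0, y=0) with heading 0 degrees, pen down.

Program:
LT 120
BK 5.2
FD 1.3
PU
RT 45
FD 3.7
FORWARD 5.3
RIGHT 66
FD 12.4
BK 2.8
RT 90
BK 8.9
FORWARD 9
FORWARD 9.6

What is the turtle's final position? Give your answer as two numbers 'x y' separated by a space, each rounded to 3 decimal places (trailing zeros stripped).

Answer: 15.279 -2.763

Derivation:
Executing turtle program step by step:
Start: pos=(0,0), heading=0, pen down
LT 120: heading 0 -> 120
BK 5.2: (0,0) -> (2.6,-4.503) [heading=120, draw]
FD 1.3: (2.6,-4.503) -> (1.95,-3.377) [heading=120, draw]
PU: pen up
RT 45: heading 120 -> 75
FD 3.7: (1.95,-3.377) -> (2.908,0.196) [heading=75, move]
FD 5.3: (2.908,0.196) -> (4.279,5.316) [heading=75, move]
RT 66: heading 75 -> 9
FD 12.4: (4.279,5.316) -> (16.527,7.256) [heading=9, move]
BK 2.8: (16.527,7.256) -> (13.761,6.818) [heading=9, move]
RT 90: heading 9 -> 279
BK 8.9: (13.761,6.818) -> (12.369,15.608) [heading=279, move]
FD 9: (12.369,15.608) -> (13.777,6.719) [heading=279, move]
FD 9.6: (13.777,6.719) -> (15.279,-2.763) [heading=279, move]
Final: pos=(15.279,-2.763), heading=279, 2 segment(s) drawn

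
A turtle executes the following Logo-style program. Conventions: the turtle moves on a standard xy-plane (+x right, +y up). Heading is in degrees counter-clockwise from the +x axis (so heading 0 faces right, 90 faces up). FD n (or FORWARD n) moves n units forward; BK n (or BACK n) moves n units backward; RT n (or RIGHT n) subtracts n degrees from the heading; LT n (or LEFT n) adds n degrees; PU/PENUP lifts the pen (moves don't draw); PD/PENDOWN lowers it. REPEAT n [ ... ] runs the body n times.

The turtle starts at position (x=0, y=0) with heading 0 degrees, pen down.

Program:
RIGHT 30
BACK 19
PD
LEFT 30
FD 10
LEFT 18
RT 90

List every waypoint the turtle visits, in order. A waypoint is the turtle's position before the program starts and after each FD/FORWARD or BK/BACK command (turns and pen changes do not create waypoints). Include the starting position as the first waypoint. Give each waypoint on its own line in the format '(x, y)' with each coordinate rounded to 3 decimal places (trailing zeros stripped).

Answer: (0, 0)
(-16.454, 9.5)
(-6.454, 9.5)

Derivation:
Executing turtle program step by step:
Start: pos=(0,0), heading=0, pen down
RT 30: heading 0 -> 330
BK 19: (0,0) -> (-16.454,9.5) [heading=330, draw]
PD: pen down
LT 30: heading 330 -> 0
FD 10: (-16.454,9.5) -> (-6.454,9.5) [heading=0, draw]
LT 18: heading 0 -> 18
RT 90: heading 18 -> 288
Final: pos=(-6.454,9.5), heading=288, 2 segment(s) drawn
Waypoints (3 total):
(0, 0)
(-16.454, 9.5)
(-6.454, 9.5)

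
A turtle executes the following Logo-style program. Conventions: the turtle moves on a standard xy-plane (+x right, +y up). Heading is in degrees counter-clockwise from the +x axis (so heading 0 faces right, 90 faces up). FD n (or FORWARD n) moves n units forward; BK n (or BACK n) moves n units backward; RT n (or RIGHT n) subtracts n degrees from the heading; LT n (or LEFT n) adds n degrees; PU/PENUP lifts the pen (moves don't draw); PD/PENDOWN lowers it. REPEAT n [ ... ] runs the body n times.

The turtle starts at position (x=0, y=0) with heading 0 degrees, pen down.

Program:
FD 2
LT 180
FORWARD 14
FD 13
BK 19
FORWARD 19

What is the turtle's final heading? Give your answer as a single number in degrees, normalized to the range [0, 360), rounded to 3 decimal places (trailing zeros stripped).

Executing turtle program step by step:
Start: pos=(0,0), heading=0, pen down
FD 2: (0,0) -> (2,0) [heading=0, draw]
LT 180: heading 0 -> 180
FD 14: (2,0) -> (-12,0) [heading=180, draw]
FD 13: (-12,0) -> (-25,0) [heading=180, draw]
BK 19: (-25,0) -> (-6,0) [heading=180, draw]
FD 19: (-6,0) -> (-25,0) [heading=180, draw]
Final: pos=(-25,0), heading=180, 5 segment(s) drawn

Answer: 180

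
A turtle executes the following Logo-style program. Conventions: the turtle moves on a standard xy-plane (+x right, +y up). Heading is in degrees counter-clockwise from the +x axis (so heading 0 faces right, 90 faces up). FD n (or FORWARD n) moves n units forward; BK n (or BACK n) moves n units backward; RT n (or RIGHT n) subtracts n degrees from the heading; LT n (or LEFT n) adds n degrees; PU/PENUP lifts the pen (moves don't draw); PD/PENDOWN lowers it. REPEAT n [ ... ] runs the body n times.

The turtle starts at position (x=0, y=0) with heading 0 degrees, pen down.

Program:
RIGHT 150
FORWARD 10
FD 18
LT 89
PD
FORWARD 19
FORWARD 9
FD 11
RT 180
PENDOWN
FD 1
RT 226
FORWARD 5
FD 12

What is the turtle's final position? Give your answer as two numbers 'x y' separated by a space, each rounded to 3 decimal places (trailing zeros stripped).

Executing turtle program step by step:
Start: pos=(0,0), heading=0, pen down
RT 150: heading 0 -> 210
FD 10: (0,0) -> (-8.66,-5) [heading=210, draw]
FD 18: (-8.66,-5) -> (-24.249,-14) [heading=210, draw]
LT 89: heading 210 -> 299
PD: pen down
FD 19: (-24.249,-14) -> (-15.037,-30.618) [heading=299, draw]
FD 9: (-15.037,-30.618) -> (-10.674,-38.489) [heading=299, draw]
FD 11: (-10.674,-38.489) -> (-5.341,-48.11) [heading=299, draw]
RT 180: heading 299 -> 119
PD: pen down
FD 1: (-5.341,-48.11) -> (-5.826,-47.236) [heading=119, draw]
RT 226: heading 119 -> 253
FD 5: (-5.826,-47.236) -> (-7.288,-52.017) [heading=253, draw]
FD 12: (-7.288,-52.017) -> (-10.796,-63.493) [heading=253, draw]
Final: pos=(-10.796,-63.493), heading=253, 8 segment(s) drawn

Answer: -10.796 -63.493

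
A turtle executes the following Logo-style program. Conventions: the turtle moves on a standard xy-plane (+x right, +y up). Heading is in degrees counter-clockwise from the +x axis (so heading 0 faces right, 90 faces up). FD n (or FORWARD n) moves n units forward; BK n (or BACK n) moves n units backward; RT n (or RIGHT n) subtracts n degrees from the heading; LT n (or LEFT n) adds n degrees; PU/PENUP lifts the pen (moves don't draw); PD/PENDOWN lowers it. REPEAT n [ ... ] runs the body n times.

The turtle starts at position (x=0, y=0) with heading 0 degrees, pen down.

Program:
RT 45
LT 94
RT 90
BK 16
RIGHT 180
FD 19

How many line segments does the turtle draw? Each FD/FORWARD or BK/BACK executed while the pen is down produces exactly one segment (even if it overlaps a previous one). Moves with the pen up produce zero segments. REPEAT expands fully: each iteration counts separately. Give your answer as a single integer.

Answer: 2

Derivation:
Executing turtle program step by step:
Start: pos=(0,0), heading=0, pen down
RT 45: heading 0 -> 315
LT 94: heading 315 -> 49
RT 90: heading 49 -> 319
BK 16: (0,0) -> (-12.075,10.497) [heading=319, draw]
RT 180: heading 319 -> 139
FD 19: (-12.075,10.497) -> (-26.415,22.962) [heading=139, draw]
Final: pos=(-26.415,22.962), heading=139, 2 segment(s) drawn
Segments drawn: 2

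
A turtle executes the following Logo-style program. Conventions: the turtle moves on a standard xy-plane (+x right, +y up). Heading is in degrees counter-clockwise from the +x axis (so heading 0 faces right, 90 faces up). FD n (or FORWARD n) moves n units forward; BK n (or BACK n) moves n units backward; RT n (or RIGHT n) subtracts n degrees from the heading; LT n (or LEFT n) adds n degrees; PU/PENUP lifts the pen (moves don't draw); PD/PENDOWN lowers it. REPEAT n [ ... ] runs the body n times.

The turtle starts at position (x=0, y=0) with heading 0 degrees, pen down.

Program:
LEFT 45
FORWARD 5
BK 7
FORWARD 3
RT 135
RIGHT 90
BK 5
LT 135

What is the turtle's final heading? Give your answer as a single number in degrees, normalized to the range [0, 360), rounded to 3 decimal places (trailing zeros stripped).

Answer: 315

Derivation:
Executing turtle program step by step:
Start: pos=(0,0), heading=0, pen down
LT 45: heading 0 -> 45
FD 5: (0,0) -> (3.536,3.536) [heading=45, draw]
BK 7: (3.536,3.536) -> (-1.414,-1.414) [heading=45, draw]
FD 3: (-1.414,-1.414) -> (0.707,0.707) [heading=45, draw]
RT 135: heading 45 -> 270
RT 90: heading 270 -> 180
BK 5: (0.707,0.707) -> (5.707,0.707) [heading=180, draw]
LT 135: heading 180 -> 315
Final: pos=(5.707,0.707), heading=315, 4 segment(s) drawn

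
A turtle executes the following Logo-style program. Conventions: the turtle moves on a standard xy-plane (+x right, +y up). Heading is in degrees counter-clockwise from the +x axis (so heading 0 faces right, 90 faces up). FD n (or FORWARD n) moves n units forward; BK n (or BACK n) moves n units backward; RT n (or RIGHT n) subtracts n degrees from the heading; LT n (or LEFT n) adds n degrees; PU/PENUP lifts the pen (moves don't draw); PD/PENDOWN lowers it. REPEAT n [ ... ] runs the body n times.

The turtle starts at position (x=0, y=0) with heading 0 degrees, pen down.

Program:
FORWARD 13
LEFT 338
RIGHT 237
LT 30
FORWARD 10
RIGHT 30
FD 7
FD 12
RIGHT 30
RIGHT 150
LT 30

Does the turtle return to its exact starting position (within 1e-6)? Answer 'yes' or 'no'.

Answer: no

Derivation:
Executing turtle program step by step:
Start: pos=(0,0), heading=0, pen down
FD 13: (0,0) -> (13,0) [heading=0, draw]
LT 338: heading 0 -> 338
RT 237: heading 338 -> 101
LT 30: heading 101 -> 131
FD 10: (13,0) -> (6.439,7.547) [heading=131, draw]
RT 30: heading 131 -> 101
FD 7: (6.439,7.547) -> (5.104,14.418) [heading=101, draw]
FD 12: (5.104,14.418) -> (2.814,26.198) [heading=101, draw]
RT 30: heading 101 -> 71
RT 150: heading 71 -> 281
LT 30: heading 281 -> 311
Final: pos=(2.814,26.198), heading=311, 4 segment(s) drawn

Start position: (0, 0)
Final position: (2.814, 26.198)
Distance = 26.349; >= 1e-6 -> NOT closed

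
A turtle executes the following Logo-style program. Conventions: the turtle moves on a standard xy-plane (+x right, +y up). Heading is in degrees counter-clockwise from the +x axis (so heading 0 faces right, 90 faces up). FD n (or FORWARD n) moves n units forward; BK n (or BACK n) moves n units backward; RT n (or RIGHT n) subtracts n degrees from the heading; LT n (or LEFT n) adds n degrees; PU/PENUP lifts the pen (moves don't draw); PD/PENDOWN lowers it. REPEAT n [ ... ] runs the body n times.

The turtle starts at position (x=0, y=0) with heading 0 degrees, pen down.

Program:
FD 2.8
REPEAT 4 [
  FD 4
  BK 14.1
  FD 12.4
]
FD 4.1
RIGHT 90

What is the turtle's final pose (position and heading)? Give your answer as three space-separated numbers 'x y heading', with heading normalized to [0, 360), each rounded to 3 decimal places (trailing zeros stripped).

Answer: 16.1 0 270

Derivation:
Executing turtle program step by step:
Start: pos=(0,0), heading=0, pen down
FD 2.8: (0,0) -> (2.8,0) [heading=0, draw]
REPEAT 4 [
  -- iteration 1/4 --
  FD 4: (2.8,0) -> (6.8,0) [heading=0, draw]
  BK 14.1: (6.8,0) -> (-7.3,0) [heading=0, draw]
  FD 12.4: (-7.3,0) -> (5.1,0) [heading=0, draw]
  -- iteration 2/4 --
  FD 4: (5.1,0) -> (9.1,0) [heading=0, draw]
  BK 14.1: (9.1,0) -> (-5,0) [heading=0, draw]
  FD 12.4: (-5,0) -> (7.4,0) [heading=0, draw]
  -- iteration 3/4 --
  FD 4: (7.4,0) -> (11.4,0) [heading=0, draw]
  BK 14.1: (11.4,0) -> (-2.7,0) [heading=0, draw]
  FD 12.4: (-2.7,0) -> (9.7,0) [heading=0, draw]
  -- iteration 4/4 --
  FD 4: (9.7,0) -> (13.7,0) [heading=0, draw]
  BK 14.1: (13.7,0) -> (-0.4,0) [heading=0, draw]
  FD 12.4: (-0.4,0) -> (12,0) [heading=0, draw]
]
FD 4.1: (12,0) -> (16.1,0) [heading=0, draw]
RT 90: heading 0 -> 270
Final: pos=(16.1,0), heading=270, 14 segment(s) drawn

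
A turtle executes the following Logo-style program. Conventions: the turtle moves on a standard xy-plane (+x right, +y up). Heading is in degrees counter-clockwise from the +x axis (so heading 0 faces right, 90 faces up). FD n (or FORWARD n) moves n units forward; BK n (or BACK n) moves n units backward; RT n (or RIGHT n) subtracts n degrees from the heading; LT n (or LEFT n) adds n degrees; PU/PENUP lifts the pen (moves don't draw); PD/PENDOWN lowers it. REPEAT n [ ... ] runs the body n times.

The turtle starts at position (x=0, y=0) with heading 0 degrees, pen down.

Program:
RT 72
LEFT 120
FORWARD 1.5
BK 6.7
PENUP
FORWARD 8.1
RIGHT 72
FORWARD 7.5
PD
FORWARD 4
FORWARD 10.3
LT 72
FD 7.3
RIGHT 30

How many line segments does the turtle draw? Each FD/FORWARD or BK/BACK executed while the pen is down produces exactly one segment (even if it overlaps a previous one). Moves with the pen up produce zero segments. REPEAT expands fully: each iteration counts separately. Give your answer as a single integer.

Answer: 5

Derivation:
Executing turtle program step by step:
Start: pos=(0,0), heading=0, pen down
RT 72: heading 0 -> 288
LT 120: heading 288 -> 48
FD 1.5: (0,0) -> (1.004,1.115) [heading=48, draw]
BK 6.7: (1.004,1.115) -> (-3.479,-3.864) [heading=48, draw]
PU: pen up
FD 8.1: (-3.479,-3.864) -> (1.94,2.155) [heading=48, move]
RT 72: heading 48 -> 336
FD 7.5: (1.94,2.155) -> (8.792,-0.895) [heading=336, move]
PD: pen down
FD 4: (8.792,-0.895) -> (12.446,-2.522) [heading=336, draw]
FD 10.3: (12.446,-2.522) -> (21.856,-6.712) [heading=336, draw]
LT 72: heading 336 -> 48
FD 7.3: (21.856,-6.712) -> (26.74,-1.287) [heading=48, draw]
RT 30: heading 48 -> 18
Final: pos=(26.74,-1.287), heading=18, 5 segment(s) drawn
Segments drawn: 5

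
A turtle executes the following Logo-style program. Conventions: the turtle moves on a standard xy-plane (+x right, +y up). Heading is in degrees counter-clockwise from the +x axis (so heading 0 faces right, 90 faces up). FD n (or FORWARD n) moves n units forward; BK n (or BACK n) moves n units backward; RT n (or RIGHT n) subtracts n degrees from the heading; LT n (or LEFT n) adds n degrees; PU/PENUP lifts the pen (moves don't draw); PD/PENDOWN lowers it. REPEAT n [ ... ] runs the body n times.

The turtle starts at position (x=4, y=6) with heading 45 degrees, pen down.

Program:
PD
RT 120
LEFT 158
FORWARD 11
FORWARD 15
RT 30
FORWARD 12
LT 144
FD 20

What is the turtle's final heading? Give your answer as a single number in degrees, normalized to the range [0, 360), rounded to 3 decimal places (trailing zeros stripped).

Executing turtle program step by step:
Start: pos=(4,6), heading=45, pen down
PD: pen down
RT 120: heading 45 -> 285
LT 158: heading 285 -> 83
FD 11: (4,6) -> (5.341,16.918) [heading=83, draw]
FD 15: (5.341,16.918) -> (7.169,31.806) [heading=83, draw]
RT 30: heading 83 -> 53
FD 12: (7.169,31.806) -> (14.39,41.39) [heading=53, draw]
LT 144: heading 53 -> 197
FD 20: (14.39,41.39) -> (-4.736,35.542) [heading=197, draw]
Final: pos=(-4.736,35.542), heading=197, 4 segment(s) drawn

Answer: 197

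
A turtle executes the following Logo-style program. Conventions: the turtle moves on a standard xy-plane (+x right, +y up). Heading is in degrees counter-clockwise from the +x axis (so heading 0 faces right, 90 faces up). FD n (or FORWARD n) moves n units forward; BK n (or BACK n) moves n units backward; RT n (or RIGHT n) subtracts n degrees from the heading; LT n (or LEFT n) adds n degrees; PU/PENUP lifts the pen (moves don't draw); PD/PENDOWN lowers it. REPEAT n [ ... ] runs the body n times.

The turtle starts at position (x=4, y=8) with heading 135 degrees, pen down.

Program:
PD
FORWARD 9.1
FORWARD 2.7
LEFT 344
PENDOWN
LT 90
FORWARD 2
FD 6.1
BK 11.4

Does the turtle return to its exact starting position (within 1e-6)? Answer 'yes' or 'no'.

Answer: no

Derivation:
Executing turtle program step by step:
Start: pos=(4,8), heading=135, pen down
PD: pen down
FD 9.1: (4,8) -> (-2.435,14.435) [heading=135, draw]
FD 2.7: (-2.435,14.435) -> (-4.344,16.344) [heading=135, draw]
LT 344: heading 135 -> 119
PD: pen down
LT 90: heading 119 -> 209
FD 2: (-4.344,16.344) -> (-6.093,15.374) [heading=209, draw]
FD 6.1: (-6.093,15.374) -> (-11.428,12.417) [heading=209, draw]
BK 11.4: (-11.428,12.417) -> (-1.458,17.944) [heading=209, draw]
Final: pos=(-1.458,17.944), heading=209, 5 segment(s) drawn

Start position: (4, 8)
Final position: (-1.458, 17.944)
Distance = 11.343; >= 1e-6 -> NOT closed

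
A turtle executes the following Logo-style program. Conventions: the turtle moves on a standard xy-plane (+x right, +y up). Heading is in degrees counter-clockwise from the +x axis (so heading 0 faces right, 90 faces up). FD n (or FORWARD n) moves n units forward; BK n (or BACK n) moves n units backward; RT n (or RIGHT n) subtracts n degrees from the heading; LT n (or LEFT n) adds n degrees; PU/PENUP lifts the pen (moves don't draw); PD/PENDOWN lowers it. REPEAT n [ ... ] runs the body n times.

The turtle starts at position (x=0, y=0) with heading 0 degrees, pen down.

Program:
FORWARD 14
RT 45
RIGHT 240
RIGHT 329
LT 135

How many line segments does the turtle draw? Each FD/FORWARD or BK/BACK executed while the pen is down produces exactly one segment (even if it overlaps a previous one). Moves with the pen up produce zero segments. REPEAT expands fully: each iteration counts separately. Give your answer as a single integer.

Answer: 1

Derivation:
Executing turtle program step by step:
Start: pos=(0,0), heading=0, pen down
FD 14: (0,0) -> (14,0) [heading=0, draw]
RT 45: heading 0 -> 315
RT 240: heading 315 -> 75
RT 329: heading 75 -> 106
LT 135: heading 106 -> 241
Final: pos=(14,0), heading=241, 1 segment(s) drawn
Segments drawn: 1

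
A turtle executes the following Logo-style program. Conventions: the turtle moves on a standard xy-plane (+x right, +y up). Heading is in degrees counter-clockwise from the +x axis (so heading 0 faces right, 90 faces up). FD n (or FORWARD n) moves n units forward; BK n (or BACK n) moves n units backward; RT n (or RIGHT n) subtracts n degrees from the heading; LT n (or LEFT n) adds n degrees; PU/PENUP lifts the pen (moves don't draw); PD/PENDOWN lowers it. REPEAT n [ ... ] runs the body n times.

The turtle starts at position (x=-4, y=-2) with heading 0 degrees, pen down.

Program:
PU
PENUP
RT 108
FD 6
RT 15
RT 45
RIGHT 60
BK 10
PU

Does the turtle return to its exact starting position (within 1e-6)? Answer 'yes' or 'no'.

Answer: no

Derivation:
Executing turtle program step by step:
Start: pos=(-4,-2), heading=0, pen down
PU: pen up
PU: pen up
RT 108: heading 0 -> 252
FD 6: (-4,-2) -> (-5.854,-7.706) [heading=252, move]
RT 15: heading 252 -> 237
RT 45: heading 237 -> 192
RT 60: heading 192 -> 132
BK 10: (-5.854,-7.706) -> (0.837,-15.138) [heading=132, move]
PU: pen up
Final: pos=(0.837,-15.138), heading=132, 0 segment(s) drawn

Start position: (-4, -2)
Final position: (0.837, -15.138)
Distance = 14; >= 1e-6 -> NOT closed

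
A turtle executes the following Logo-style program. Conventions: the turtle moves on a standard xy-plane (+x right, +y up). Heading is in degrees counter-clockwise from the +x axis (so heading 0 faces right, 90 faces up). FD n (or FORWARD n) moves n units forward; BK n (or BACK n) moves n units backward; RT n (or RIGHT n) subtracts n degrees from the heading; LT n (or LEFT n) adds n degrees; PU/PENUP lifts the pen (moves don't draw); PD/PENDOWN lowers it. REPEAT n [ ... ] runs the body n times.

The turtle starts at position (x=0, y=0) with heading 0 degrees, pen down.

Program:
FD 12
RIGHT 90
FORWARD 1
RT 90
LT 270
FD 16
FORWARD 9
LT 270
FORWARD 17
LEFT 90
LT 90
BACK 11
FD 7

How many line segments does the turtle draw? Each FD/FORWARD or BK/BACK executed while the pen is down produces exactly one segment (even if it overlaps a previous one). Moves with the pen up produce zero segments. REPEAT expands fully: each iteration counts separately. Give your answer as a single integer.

Answer: 7

Derivation:
Executing turtle program step by step:
Start: pos=(0,0), heading=0, pen down
FD 12: (0,0) -> (12,0) [heading=0, draw]
RT 90: heading 0 -> 270
FD 1: (12,0) -> (12,-1) [heading=270, draw]
RT 90: heading 270 -> 180
LT 270: heading 180 -> 90
FD 16: (12,-1) -> (12,15) [heading=90, draw]
FD 9: (12,15) -> (12,24) [heading=90, draw]
LT 270: heading 90 -> 0
FD 17: (12,24) -> (29,24) [heading=0, draw]
LT 90: heading 0 -> 90
LT 90: heading 90 -> 180
BK 11: (29,24) -> (40,24) [heading=180, draw]
FD 7: (40,24) -> (33,24) [heading=180, draw]
Final: pos=(33,24), heading=180, 7 segment(s) drawn
Segments drawn: 7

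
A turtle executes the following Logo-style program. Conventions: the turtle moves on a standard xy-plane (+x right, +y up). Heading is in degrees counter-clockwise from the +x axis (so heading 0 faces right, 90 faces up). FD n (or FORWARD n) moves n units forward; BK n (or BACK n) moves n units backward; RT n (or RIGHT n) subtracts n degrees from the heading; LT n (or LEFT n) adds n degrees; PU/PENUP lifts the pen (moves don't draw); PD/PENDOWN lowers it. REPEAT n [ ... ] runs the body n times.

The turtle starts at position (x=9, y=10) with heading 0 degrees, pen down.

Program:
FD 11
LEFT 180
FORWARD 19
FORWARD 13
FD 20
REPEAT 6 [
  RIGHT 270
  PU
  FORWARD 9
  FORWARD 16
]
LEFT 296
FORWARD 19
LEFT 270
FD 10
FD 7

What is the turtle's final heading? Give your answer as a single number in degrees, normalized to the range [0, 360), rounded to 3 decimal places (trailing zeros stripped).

Answer: 206

Derivation:
Executing turtle program step by step:
Start: pos=(9,10), heading=0, pen down
FD 11: (9,10) -> (20,10) [heading=0, draw]
LT 180: heading 0 -> 180
FD 19: (20,10) -> (1,10) [heading=180, draw]
FD 13: (1,10) -> (-12,10) [heading=180, draw]
FD 20: (-12,10) -> (-32,10) [heading=180, draw]
REPEAT 6 [
  -- iteration 1/6 --
  RT 270: heading 180 -> 270
  PU: pen up
  FD 9: (-32,10) -> (-32,1) [heading=270, move]
  FD 16: (-32,1) -> (-32,-15) [heading=270, move]
  -- iteration 2/6 --
  RT 270: heading 270 -> 0
  PU: pen up
  FD 9: (-32,-15) -> (-23,-15) [heading=0, move]
  FD 16: (-23,-15) -> (-7,-15) [heading=0, move]
  -- iteration 3/6 --
  RT 270: heading 0 -> 90
  PU: pen up
  FD 9: (-7,-15) -> (-7,-6) [heading=90, move]
  FD 16: (-7,-6) -> (-7,10) [heading=90, move]
  -- iteration 4/6 --
  RT 270: heading 90 -> 180
  PU: pen up
  FD 9: (-7,10) -> (-16,10) [heading=180, move]
  FD 16: (-16,10) -> (-32,10) [heading=180, move]
  -- iteration 5/6 --
  RT 270: heading 180 -> 270
  PU: pen up
  FD 9: (-32,10) -> (-32,1) [heading=270, move]
  FD 16: (-32,1) -> (-32,-15) [heading=270, move]
  -- iteration 6/6 --
  RT 270: heading 270 -> 0
  PU: pen up
  FD 9: (-32,-15) -> (-23,-15) [heading=0, move]
  FD 16: (-23,-15) -> (-7,-15) [heading=0, move]
]
LT 296: heading 0 -> 296
FD 19: (-7,-15) -> (1.329,-32.077) [heading=296, move]
LT 270: heading 296 -> 206
FD 10: (1.329,-32.077) -> (-7.659,-36.461) [heading=206, move]
FD 7: (-7.659,-36.461) -> (-13.95,-39.529) [heading=206, move]
Final: pos=(-13.95,-39.529), heading=206, 4 segment(s) drawn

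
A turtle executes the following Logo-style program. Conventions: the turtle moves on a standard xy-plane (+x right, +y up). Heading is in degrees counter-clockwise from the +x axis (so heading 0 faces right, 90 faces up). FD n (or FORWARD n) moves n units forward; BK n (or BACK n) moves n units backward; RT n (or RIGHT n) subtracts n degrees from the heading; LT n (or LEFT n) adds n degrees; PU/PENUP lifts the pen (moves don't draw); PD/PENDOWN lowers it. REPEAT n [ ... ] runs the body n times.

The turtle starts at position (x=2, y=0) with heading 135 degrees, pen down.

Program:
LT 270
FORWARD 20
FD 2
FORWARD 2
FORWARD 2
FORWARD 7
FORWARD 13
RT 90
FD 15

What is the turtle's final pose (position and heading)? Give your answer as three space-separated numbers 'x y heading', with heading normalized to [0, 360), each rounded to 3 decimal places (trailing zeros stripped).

Executing turtle program step by step:
Start: pos=(2,0), heading=135, pen down
LT 270: heading 135 -> 45
FD 20: (2,0) -> (16.142,14.142) [heading=45, draw]
FD 2: (16.142,14.142) -> (17.556,15.556) [heading=45, draw]
FD 2: (17.556,15.556) -> (18.971,16.971) [heading=45, draw]
FD 2: (18.971,16.971) -> (20.385,18.385) [heading=45, draw]
FD 7: (20.385,18.385) -> (25.335,23.335) [heading=45, draw]
FD 13: (25.335,23.335) -> (34.527,32.527) [heading=45, draw]
RT 90: heading 45 -> 315
FD 15: (34.527,32.527) -> (45.134,21.92) [heading=315, draw]
Final: pos=(45.134,21.92), heading=315, 7 segment(s) drawn

Answer: 45.134 21.92 315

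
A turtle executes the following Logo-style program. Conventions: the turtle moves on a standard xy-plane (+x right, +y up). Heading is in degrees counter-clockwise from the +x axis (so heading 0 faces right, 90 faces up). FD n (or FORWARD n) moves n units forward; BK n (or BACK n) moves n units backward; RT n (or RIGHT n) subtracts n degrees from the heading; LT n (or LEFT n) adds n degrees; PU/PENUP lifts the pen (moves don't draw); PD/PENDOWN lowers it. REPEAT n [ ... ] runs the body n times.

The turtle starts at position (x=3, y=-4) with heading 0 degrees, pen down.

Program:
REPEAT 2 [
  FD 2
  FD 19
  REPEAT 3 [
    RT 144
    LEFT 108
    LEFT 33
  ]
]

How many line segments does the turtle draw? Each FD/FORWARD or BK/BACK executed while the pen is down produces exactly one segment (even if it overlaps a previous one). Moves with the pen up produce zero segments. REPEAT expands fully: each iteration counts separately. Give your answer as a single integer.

Executing turtle program step by step:
Start: pos=(3,-4), heading=0, pen down
REPEAT 2 [
  -- iteration 1/2 --
  FD 2: (3,-4) -> (5,-4) [heading=0, draw]
  FD 19: (5,-4) -> (24,-4) [heading=0, draw]
  REPEAT 3 [
    -- iteration 1/3 --
    RT 144: heading 0 -> 216
    LT 108: heading 216 -> 324
    LT 33: heading 324 -> 357
    -- iteration 2/3 --
    RT 144: heading 357 -> 213
    LT 108: heading 213 -> 321
    LT 33: heading 321 -> 354
    -- iteration 3/3 --
    RT 144: heading 354 -> 210
    LT 108: heading 210 -> 318
    LT 33: heading 318 -> 351
  ]
  -- iteration 2/2 --
  FD 2: (24,-4) -> (25.975,-4.313) [heading=351, draw]
  FD 19: (25.975,-4.313) -> (44.741,-7.285) [heading=351, draw]
  REPEAT 3 [
    -- iteration 1/3 --
    RT 144: heading 351 -> 207
    LT 108: heading 207 -> 315
    LT 33: heading 315 -> 348
    -- iteration 2/3 --
    RT 144: heading 348 -> 204
    LT 108: heading 204 -> 312
    LT 33: heading 312 -> 345
    -- iteration 3/3 --
    RT 144: heading 345 -> 201
    LT 108: heading 201 -> 309
    LT 33: heading 309 -> 342
  ]
]
Final: pos=(44.741,-7.285), heading=342, 4 segment(s) drawn
Segments drawn: 4

Answer: 4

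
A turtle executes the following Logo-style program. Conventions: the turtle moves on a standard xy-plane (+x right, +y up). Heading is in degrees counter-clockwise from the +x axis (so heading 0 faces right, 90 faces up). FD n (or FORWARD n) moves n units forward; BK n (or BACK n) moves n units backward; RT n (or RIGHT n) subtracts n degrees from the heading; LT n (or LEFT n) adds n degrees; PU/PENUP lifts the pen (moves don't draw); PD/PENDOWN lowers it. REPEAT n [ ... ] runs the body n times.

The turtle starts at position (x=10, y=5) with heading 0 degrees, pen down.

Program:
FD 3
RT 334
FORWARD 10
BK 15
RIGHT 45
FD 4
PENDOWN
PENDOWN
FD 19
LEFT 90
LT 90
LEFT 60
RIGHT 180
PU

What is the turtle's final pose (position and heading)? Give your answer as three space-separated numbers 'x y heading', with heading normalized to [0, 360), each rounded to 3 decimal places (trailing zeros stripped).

Executing turtle program step by step:
Start: pos=(10,5), heading=0, pen down
FD 3: (10,5) -> (13,5) [heading=0, draw]
RT 334: heading 0 -> 26
FD 10: (13,5) -> (21.988,9.384) [heading=26, draw]
BK 15: (21.988,9.384) -> (8.506,2.808) [heading=26, draw]
RT 45: heading 26 -> 341
FD 4: (8.506,2.808) -> (12.288,1.506) [heading=341, draw]
PD: pen down
PD: pen down
FD 19: (12.288,1.506) -> (30.253,-4.68) [heading=341, draw]
LT 90: heading 341 -> 71
LT 90: heading 71 -> 161
LT 60: heading 161 -> 221
RT 180: heading 221 -> 41
PU: pen up
Final: pos=(30.253,-4.68), heading=41, 5 segment(s) drawn

Answer: 30.253 -4.68 41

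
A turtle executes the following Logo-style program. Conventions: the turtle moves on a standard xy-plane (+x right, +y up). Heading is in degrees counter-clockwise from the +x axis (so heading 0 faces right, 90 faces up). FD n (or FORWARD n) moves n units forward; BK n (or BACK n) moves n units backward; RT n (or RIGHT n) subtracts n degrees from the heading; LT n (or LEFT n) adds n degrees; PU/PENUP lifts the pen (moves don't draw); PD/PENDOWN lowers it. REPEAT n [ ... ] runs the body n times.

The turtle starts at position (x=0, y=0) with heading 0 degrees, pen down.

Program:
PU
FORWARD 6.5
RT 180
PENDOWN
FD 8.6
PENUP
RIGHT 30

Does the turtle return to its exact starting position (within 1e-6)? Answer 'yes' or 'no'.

Executing turtle program step by step:
Start: pos=(0,0), heading=0, pen down
PU: pen up
FD 6.5: (0,0) -> (6.5,0) [heading=0, move]
RT 180: heading 0 -> 180
PD: pen down
FD 8.6: (6.5,0) -> (-2.1,0) [heading=180, draw]
PU: pen up
RT 30: heading 180 -> 150
Final: pos=(-2.1,0), heading=150, 1 segment(s) drawn

Start position: (0, 0)
Final position: (-2.1, 0)
Distance = 2.1; >= 1e-6 -> NOT closed

Answer: no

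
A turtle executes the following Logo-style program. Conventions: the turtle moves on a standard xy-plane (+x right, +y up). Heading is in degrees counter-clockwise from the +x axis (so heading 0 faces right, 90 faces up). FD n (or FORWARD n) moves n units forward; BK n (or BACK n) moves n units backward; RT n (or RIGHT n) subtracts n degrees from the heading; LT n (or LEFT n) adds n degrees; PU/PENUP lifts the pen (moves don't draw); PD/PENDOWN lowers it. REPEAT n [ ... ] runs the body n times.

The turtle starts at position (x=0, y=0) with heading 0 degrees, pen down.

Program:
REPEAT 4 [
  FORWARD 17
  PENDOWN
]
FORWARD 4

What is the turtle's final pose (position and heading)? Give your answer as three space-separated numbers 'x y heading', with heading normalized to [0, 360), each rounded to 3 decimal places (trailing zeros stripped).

Executing turtle program step by step:
Start: pos=(0,0), heading=0, pen down
REPEAT 4 [
  -- iteration 1/4 --
  FD 17: (0,0) -> (17,0) [heading=0, draw]
  PD: pen down
  -- iteration 2/4 --
  FD 17: (17,0) -> (34,0) [heading=0, draw]
  PD: pen down
  -- iteration 3/4 --
  FD 17: (34,0) -> (51,0) [heading=0, draw]
  PD: pen down
  -- iteration 4/4 --
  FD 17: (51,0) -> (68,0) [heading=0, draw]
  PD: pen down
]
FD 4: (68,0) -> (72,0) [heading=0, draw]
Final: pos=(72,0), heading=0, 5 segment(s) drawn

Answer: 72 0 0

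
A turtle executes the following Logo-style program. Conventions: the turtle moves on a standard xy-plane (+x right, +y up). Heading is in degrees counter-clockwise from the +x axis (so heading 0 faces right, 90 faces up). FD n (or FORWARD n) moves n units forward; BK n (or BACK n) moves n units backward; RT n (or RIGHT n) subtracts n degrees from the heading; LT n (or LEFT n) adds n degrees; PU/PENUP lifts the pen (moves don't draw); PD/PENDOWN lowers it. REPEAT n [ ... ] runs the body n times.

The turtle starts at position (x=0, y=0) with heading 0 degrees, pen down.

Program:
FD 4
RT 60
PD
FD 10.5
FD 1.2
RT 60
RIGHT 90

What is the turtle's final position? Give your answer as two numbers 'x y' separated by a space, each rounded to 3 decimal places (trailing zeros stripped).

Executing turtle program step by step:
Start: pos=(0,0), heading=0, pen down
FD 4: (0,0) -> (4,0) [heading=0, draw]
RT 60: heading 0 -> 300
PD: pen down
FD 10.5: (4,0) -> (9.25,-9.093) [heading=300, draw]
FD 1.2: (9.25,-9.093) -> (9.85,-10.132) [heading=300, draw]
RT 60: heading 300 -> 240
RT 90: heading 240 -> 150
Final: pos=(9.85,-10.132), heading=150, 3 segment(s) drawn

Answer: 9.85 -10.132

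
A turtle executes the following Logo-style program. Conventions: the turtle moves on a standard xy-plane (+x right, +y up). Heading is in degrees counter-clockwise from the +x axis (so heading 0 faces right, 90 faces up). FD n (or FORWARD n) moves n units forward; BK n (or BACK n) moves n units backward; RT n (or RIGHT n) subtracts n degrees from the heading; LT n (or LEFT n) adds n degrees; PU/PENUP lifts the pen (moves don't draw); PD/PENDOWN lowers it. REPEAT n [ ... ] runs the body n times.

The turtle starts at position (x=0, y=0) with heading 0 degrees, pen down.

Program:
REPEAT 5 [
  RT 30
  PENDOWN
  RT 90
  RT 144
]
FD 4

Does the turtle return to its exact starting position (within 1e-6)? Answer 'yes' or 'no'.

Answer: no

Derivation:
Executing turtle program step by step:
Start: pos=(0,0), heading=0, pen down
REPEAT 5 [
  -- iteration 1/5 --
  RT 30: heading 0 -> 330
  PD: pen down
  RT 90: heading 330 -> 240
  RT 144: heading 240 -> 96
  -- iteration 2/5 --
  RT 30: heading 96 -> 66
  PD: pen down
  RT 90: heading 66 -> 336
  RT 144: heading 336 -> 192
  -- iteration 3/5 --
  RT 30: heading 192 -> 162
  PD: pen down
  RT 90: heading 162 -> 72
  RT 144: heading 72 -> 288
  -- iteration 4/5 --
  RT 30: heading 288 -> 258
  PD: pen down
  RT 90: heading 258 -> 168
  RT 144: heading 168 -> 24
  -- iteration 5/5 --
  RT 30: heading 24 -> 354
  PD: pen down
  RT 90: heading 354 -> 264
  RT 144: heading 264 -> 120
]
FD 4: (0,0) -> (-2,3.464) [heading=120, draw]
Final: pos=(-2,3.464), heading=120, 1 segment(s) drawn

Start position: (0, 0)
Final position: (-2, 3.464)
Distance = 4; >= 1e-6 -> NOT closed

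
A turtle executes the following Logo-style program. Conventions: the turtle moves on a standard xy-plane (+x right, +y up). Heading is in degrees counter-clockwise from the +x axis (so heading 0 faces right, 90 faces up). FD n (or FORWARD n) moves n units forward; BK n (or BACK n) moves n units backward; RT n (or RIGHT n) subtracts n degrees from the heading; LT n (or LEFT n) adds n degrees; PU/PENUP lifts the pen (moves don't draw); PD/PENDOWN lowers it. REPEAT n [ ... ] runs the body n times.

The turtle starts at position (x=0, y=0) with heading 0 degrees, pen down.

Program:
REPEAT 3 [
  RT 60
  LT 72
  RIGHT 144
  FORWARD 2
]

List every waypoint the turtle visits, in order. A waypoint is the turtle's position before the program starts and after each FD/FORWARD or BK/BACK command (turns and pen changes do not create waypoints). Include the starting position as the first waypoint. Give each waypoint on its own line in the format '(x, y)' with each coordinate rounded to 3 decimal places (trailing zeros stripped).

Answer: (0, 0)
(-1.338, -1.486)
(-1.547, 0.503)
(0.071, -0.673)

Derivation:
Executing turtle program step by step:
Start: pos=(0,0), heading=0, pen down
REPEAT 3 [
  -- iteration 1/3 --
  RT 60: heading 0 -> 300
  LT 72: heading 300 -> 12
  RT 144: heading 12 -> 228
  FD 2: (0,0) -> (-1.338,-1.486) [heading=228, draw]
  -- iteration 2/3 --
  RT 60: heading 228 -> 168
  LT 72: heading 168 -> 240
  RT 144: heading 240 -> 96
  FD 2: (-1.338,-1.486) -> (-1.547,0.503) [heading=96, draw]
  -- iteration 3/3 --
  RT 60: heading 96 -> 36
  LT 72: heading 36 -> 108
  RT 144: heading 108 -> 324
  FD 2: (-1.547,0.503) -> (0.071,-0.673) [heading=324, draw]
]
Final: pos=(0.071,-0.673), heading=324, 3 segment(s) drawn
Waypoints (4 total):
(0, 0)
(-1.338, -1.486)
(-1.547, 0.503)
(0.071, -0.673)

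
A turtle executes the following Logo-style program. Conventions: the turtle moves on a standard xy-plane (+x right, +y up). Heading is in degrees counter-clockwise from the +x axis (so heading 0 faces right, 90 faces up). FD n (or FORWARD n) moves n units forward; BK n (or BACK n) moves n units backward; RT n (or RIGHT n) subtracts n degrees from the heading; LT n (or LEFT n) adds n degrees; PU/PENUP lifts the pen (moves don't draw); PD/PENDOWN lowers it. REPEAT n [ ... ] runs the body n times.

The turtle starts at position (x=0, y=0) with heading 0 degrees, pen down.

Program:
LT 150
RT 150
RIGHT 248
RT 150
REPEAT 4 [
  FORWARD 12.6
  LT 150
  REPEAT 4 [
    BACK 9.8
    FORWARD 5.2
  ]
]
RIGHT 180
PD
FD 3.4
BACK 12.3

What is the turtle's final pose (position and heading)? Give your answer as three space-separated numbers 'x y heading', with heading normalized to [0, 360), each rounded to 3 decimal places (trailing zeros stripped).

Executing turtle program step by step:
Start: pos=(0,0), heading=0, pen down
LT 150: heading 0 -> 150
RT 150: heading 150 -> 0
RT 248: heading 0 -> 112
RT 150: heading 112 -> 322
REPEAT 4 [
  -- iteration 1/4 --
  FD 12.6: (0,0) -> (9.929,-7.757) [heading=322, draw]
  LT 150: heading 322 -> 112
  REPEAT 4 [
    -- iteration 1/4 --
    BK 9.8: (9.929,-7.757) -> (13.6,-16.844) [heading=112, draw]
    FD 5.2: (13.6,-16.844) -> (11.652,-12.022) [heading=112, draw]
    -- iteration 2/4 --
    BK 9.8: (11.652,-12.022) -> (15.323,-21.109) [heading=112, draw]
    FD 5.2: (15.323,-21.109) -> (13.375,-16.287) [heading=112, draw]
    -- iteration 3/4 --
    BK 9.8: (13.375,-16.287) -> (17.046,-25.374) [heading=112, draw]
    FD 5.2: (17.046,-25.374) -> (15.099,-20.552) [heading=112, draw]
    -- iteration 4/4 --
    BK 9.8: (15.099,-20.552) -> (18.77,-29.639) [heading=112, draw]
    FD 5.2: (18.77,-29.639) -> (16.822,-24.818) [heading=112, draw]
  ]
  -- iteration 2/4 --
  FD 12.6: (16.822,-24.818) -> (12.102,-13.135) [heading=112, draw]
  LT 150: heading 112 -> 262
  REPEAT 4 [
    -- iteration 1/4 --
    BK 9.8: (12.102,-13.135) -> (13.466,-3.43) [heading=262, draw]
    FD 5.2: (13.466,-3.43) -> (12.742,-8.58) [heading=262, draw]
    -- iteration 2/4 --
    BK 9.8: (12.742,-8.58) -> (14.106,1.125) [heading=262, draw]
    FD 5.2: (14.106,1.125) -> (13.382,-4.025) [heading=262, draw]
    -- iteration 3/4 --
    BK 9.8: (13.382,-4.025) -> (14.746,5.68) [heading=262, draw]
    FD 5.2: (14.746,5.68) -> (14.022,0.531) [heading=262, draw]
    -- iteration 4/4 --
    BK 9.8: (14.022,0.531) -> (15.386,10.235) [heading=262, draw]
    FD 5.2: (15.386,10.235) -> (14.662,5.086) [heading=262, draw]
  ]
  -- iteration 3/4 --
  FD 12.6: (14.662,5.086) -> (12.909,-7.391) [heading=262, draw]
  LT 150: heading 262 -> 52
  REPEAT 4 [
    -- iteration 1/4 --
    BK 9.8: (12.909,-7.391) -> (6.875,-15.114) [heading=52, draw]
    FD 5.2: (6.875,-15.114) -> (10.077,-11.016) [heading=52, draw]
    -- iteration 2/4 --
    BK 9.8: (10.077,-11.016) -> (4.043,-18.739) [heading=52, draw]
    FD 5.2: (4.043,-18.739) -> (7.245,-14.641) [heading=52, draw]
    -- iteration 3/4 --
    BK 9.8: (7.245,-14.641) -> (1.211,-22.364) [heading=52, draw]
    FD 5.2: (1.211,-22.364) -> (4.413,-18.266) [heading=52, draw]
    -- iteration 4/4 --
    BK 9.8: (4.413,-18.266) -> (-1.621,-25.988) [heading=52, draw]
    FD 5.2: (-1.621,-25.988) -> (1.581,-21.891) [heading=52, draw]
  ]
  -- iteration 4/4 --
  FD 12.6: (1.581,-21.891) -> (9.338,-11.962) [heading=52, draw]
  LT 150: heading 52 -> 202
  REPEAT 4 [
    -- iteration 1/4 --
    BK 9.8: (9.338,-11.962) -> (18.424,-8.291) [heading=202, draw]
    FD 5.2: (18.424,-8.291) -> (13.603,-10.239) [heading=202, draw]
    -- iteration 2/4 --
    BK 9.8: (13.603,-10.239) -> (22.689,-6.568) [heading=202, draw]
    FD 5.2: (22.689,-6.568) -> (17.868,-8.516) [heading=202, draw]
    -- iteration 3/4 --
    BK 9.8: (17.868,-8.516) -> (26.955,-4.844) [heading=202, draw]
    FD 5.2: (26.955,-4.844) -> (22.133,-6.792) [heading=202, draw]
    -- iteration 4/4 --
    BK 9.8: (22.133,-6.792) -> (31.22,-3.121) [heading=202, draw]
    FD 5.2: (31.22,-3.121) -> (26.398,-5.069) [heading=202, draw]
  ]
]
RT 180: heading 202 -> 22
PD: pen down
FD 3.4: (26.398,-5.069) -> (29.551,-3.795) [heading=22, draw]
BK 12.3: (29.551,-3.795) -> (18.146,-8.403) [heading=22, draw]
Final: pos=(18.146,-8.403), heading=22, 38 segment(s) drawn

Answer: 18.146 -8.403 22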